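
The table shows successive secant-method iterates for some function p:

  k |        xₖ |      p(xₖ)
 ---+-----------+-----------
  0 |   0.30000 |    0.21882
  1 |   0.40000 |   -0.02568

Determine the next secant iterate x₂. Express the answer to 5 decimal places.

0.38950

x₂ = 0.40000 − (-0.02568)·(0.40000 − 0.30000) / (-0.02568 − 0.21882)
   = 0.40000 − (-0.0025680)/(-0.2445000) = 0.3894969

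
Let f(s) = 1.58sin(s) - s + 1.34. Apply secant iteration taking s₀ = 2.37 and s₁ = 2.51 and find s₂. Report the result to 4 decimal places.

f(2.37) = 0.071699, f(2.51) = -0.237119
s₂ = 2.510000 − (-0.237119)·(2.510000 − 2.370000) / (-0.237119 − 0.071699) = 2.510000 − (-0.033197)/(-0.308818) = 2.402504

2.4025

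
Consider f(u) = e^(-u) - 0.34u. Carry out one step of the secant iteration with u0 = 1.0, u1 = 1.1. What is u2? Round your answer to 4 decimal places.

f(1.0) = 0.027879, f(1.1) = -0.041129
u2 = 1.100000 − (-0.041129)·(1.100000 − 1.000000) / (-0.041129 − 0.027879) = 1.100000 − (-0.004113)/(-0.069008) = 1.040400

1.0404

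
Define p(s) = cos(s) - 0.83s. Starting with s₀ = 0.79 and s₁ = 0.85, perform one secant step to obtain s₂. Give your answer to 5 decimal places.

0.82084

p(0.79) = 0.0481453, p(0.85) = -0.0455169
s₂ = 0.8500000 − (-0.0455169)·(0.8500000 − 0.7900000) / (-0.0455169 − 0.0481453) = 0.8500000 − (-0.0027310)/(-0.0936622) = 0.8208419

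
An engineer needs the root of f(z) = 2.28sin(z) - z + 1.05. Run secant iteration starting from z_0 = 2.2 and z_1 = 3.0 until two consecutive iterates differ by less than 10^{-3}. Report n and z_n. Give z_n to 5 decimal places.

n = 5, z_n = 2.46953

f(2.2) = 0.6933718, f(3.0) = -1.6282464
z_2 = 3.0000000 − (-1.6282464)·(0.8000000)/(-2.3216182) = 2.4389271;  |Δ| = 0.5610729
f(2.4389271) = 0.0845324
z_3 = 2.4389271 − 0.0845324·(-0.5610729)/(1.7127788) = 2.4666182;  |Δ| = 0.0276912
f(2.4666182) = 0.0081021
z_4 = 2.4666182 − 0.0081021·(0.0276912)/(-0.0764303) = 2.4695537;  |Δ| = 0.0029354
f(2.4695537) = -0.0000647
z_5 = 2.4695537 − (-0.0000647)·(0.0029354)/(-0.0081668) = 2.4695304;  |Δ| = 0.0000233
|z_5 − z_4| = 0.0000233 < 10^{-3}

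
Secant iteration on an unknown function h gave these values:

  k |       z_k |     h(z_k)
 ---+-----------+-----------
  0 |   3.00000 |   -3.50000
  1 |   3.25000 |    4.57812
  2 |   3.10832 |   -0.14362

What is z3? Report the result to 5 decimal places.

z3 = 3.10832 − (-0.14362)·(3.10832 − 3.25000) / (-0.14362 − 4.57812)
   = 3.10832 − (0.0203481)/(-4.7217400) = 3.1126294

3.11263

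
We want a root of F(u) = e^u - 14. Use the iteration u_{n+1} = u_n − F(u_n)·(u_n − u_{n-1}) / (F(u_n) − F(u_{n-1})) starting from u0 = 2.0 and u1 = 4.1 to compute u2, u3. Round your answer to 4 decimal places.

F(2.0) = -6.610944, F(4.1) = 46.340288
u2 = 4.100000 − 46.340288·(4.100000 − 2.000000) / (46.340288 − (-6.610944)) = 4.100000 − (97.314604)/(52.951231) = 2.262184
F(2.262184) = -4.395955
u3 = 2.262184 − (-4.395955)·(2.262184 − 4.100000) / (-4.395955 − 46.340288) = 2.262184 − (8.078956)/(-50.736243) = 2.421419

2.2622, 2.4214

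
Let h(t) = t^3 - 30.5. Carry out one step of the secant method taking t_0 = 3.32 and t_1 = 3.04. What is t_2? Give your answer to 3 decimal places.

3.119

h(3.32) = 6.09437, h(3.04) = -2.40554
t_2 = 3.04000 − (-2.40554)·(3.04000 − 3.32000) / (-2.40554 − 6.09437) = 3.04000 − (0.67355)/(-8.49990) = 3.11924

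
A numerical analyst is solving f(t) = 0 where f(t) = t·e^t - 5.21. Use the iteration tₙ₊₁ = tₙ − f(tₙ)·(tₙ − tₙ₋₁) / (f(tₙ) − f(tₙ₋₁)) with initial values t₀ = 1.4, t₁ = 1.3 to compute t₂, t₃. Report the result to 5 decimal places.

1.34849, 1.35034

f(1.4) = 0.4672800, f(1.3) = -0.4399143
t₂ = 1.3000000 − (-0.4399143)·(1.3000000 − 1.4000000) / (-0.4399143 − 0.4672800) = 1.3000000 − (0.0439914)/(-0.9071943) = 1.3484917
f(1.3484917) = -0.0161331
t₃ = 1.3484917 − (-0.0161331)·(1.3484917 − 1.3000000) / (-0.0161331 − (-0.4399143)) = 1.3484917 − (-0.0007823)/(0.4237812) = 1.3503378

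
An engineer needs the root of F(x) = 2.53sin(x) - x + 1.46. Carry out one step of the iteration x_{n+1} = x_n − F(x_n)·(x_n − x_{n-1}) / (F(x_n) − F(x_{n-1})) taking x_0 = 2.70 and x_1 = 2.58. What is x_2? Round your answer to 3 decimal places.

F(2.70) = -0.15873, F(2.58) = 0.22731
x_2 = 2.58000 − 0.22731·(2.58000 − 2.70000) / (0.22731 − (-0.15873)) = 2.58000 − (-0.02728)/(0.38604) = 2.65066

2.651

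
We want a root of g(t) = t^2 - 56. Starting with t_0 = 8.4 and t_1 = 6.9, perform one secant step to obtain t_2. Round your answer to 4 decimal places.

7.4484

g(8.4) = 14.560000, g(6.9) = -8.390000
t_2 = 6.900000 − (-8.390000)·(6.900000 − 8.400000) / (-8.390000 − 14.560000) = 6.900000 − (12.585000)/(-22.950000) = 7.448366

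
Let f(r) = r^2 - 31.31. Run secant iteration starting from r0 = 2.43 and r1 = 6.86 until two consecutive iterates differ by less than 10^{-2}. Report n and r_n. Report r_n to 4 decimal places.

f(2.43) = -25.405100, f(6.86) = 15.749600
r2 = 6.860000 − 15.749600·(4.430000)/(41.154700) = 5.164672;  |Δ| = 1.695328
f(5.164672) = -4.636166
r3 = 5.164672 − (-4.636166)·(-1.695328)/(-20.385766) = 5.550226;  |Δ| = 0.385555
f(5.550226) = -0.504989
r4 = 5.550226 − (-0.504989)·(0.385555)/(4.131177) = 5.597356;  |Δ| = 0.047130
f(5.597356) = 0.020392
r5 = 5.597356 − 0.020392·(0.047130)/(0.525381) = 5.595527;  |Δ| = 0.001829
|r5 − r4| = 0.001829 < 10^{-2}

n = 5, r_n = 5.5955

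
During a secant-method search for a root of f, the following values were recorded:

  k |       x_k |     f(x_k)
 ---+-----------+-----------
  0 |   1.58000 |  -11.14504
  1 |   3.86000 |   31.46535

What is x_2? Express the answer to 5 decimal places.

x_2 = 3.86000 − 31.46535·(3.86000 − 1.58000) / (31.46535 − (-11.14504))
   = 3.86000 − (71.7409980)/(42.6103900) = 2.1763497

2.17635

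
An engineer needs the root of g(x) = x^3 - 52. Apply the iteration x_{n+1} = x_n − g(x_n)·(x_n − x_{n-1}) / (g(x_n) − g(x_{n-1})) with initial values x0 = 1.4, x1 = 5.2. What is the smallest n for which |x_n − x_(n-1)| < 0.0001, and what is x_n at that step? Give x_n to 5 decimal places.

g(1.4) = -49.2560000, g(5.2) = 88.6080000
x2 = 5.2000000 − 88.6080000·(3.8000000)/(137.8640000) = 2.7576626;  |Δ| = 2.4423374
g(2.7576626) = -31.0287944
x3 = 2.7576626 − (-31.0287944)·(-2.4423374)/(-119.6367944) = 3.3911031;  |Δ| = 0.6334404
g(3.3911031) = -13.0037389
x4 = 3.3911031 − (-13.0037389)·(0.6334404)/(18.0250555) = 3.8480833;  |Δ| = 0.4569802
g(3.8480833) = 4.9814369
x5 = 3.8480833 − 4.9814369·(0.4569802)/(17.9851758) = 3.7215114;  |Δ| = 0.1265719
g(3.7215114) = -0.4583809
x6 = 3.7215114 − (-0.4583809)·(-0.1265719)/(-5.4398178) = 3.7321768;  |Δ| = 0.0106655
g(3.7321768) = -0.0139712
x7 = 3.7321768 − (-0.0139712)·(0.0106655)/(0.4444097) = 3.7325121;  |Δ| = 0.0003353
g(3.7325121) = 0.0000413
x8 = 3.7325121 − 0.0000413·(0.0003353)/(0.0140125) = 3.7325112;  |Δ| = 0.0000010
|x8 − x7| = 0.0000010 < 0.0001

n = 8, x_n = 3.73251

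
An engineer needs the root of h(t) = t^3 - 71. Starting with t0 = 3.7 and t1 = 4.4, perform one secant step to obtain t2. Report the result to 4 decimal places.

4.1125

h(3.7) = -20.347000, h(4.4) = 14.184000
t2 = 4.400000 − 14.184000·(4.400000 − 3.700000) / (14.184000 − (-20.347000)) = 4.400000 − (9.928800)/(34.531000) = 4.112467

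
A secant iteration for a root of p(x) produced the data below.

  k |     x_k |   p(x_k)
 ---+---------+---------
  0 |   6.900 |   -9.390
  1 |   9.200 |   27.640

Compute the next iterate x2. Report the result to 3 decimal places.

7.483

x2 = 9.200 − 27.640·(9.200 − 6.900) / (27.640 − (-9.390))
   = 9.200 − (63.57200)/(37.03000) = 7.48323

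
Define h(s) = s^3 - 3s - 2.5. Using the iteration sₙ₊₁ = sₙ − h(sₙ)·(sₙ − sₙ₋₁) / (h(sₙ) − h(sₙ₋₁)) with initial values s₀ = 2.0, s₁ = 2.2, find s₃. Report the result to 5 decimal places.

2.05320

h(2.0) = -0.5000000, h(2.2) = 1.5480000
s₂ = 2.2000000 − 1.5480000·(2.2000000 − 2.0000000) / (1.5480000 − (-0.5000000)) = 2.2000000 − (0.3096000)/(2.0480000) = 2.0488281
h(2.0488281) = -0.0461253
s₃ = 2.0488281 − (-0.0461253)·(2.0488281 − 2.2000000) / (-0.0461253 − 1.5480000) = 2.0488281 − (0.0069729)/(-1.5941253) = 2.0532022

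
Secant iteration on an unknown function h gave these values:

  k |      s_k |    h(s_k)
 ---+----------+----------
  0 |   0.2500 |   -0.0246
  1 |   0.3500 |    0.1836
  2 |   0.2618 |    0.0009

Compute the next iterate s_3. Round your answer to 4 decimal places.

s_3 = 0.2618 − 0.0009·(0.2618 − 0.3500) / (0.0009 − 0.1836)
   = 0.2618 − (-0.000079)/(-0.182700) = 0.261366

0.2614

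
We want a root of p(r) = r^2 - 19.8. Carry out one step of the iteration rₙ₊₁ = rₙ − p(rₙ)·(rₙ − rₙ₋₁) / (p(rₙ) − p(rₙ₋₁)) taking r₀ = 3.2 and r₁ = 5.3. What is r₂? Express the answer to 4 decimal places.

p(3.2) = -9.560000, p(5.3) = 8.290000
r₂ = 5.300000 − 8.290000·(5.300000 − 3.200000) / (8.290000 − (-9.560000)) = 5.300000 − (17.409000)/(17.850000) = 4.324706

4.3247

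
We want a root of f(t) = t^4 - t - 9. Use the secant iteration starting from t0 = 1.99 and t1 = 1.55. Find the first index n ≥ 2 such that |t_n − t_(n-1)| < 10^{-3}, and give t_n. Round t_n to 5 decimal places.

n = 5, t_n = 1.81338

f(1.99) = 4.6923920, f(1.55) = -4.7779937
t2 = 1.5500000 − (-4.7779937)·(-0.4400000)/(-9.4703858) = 1.7719886;  |Δ| = 0.2219886
f(1.7719886) = -0.9127438
t3 = 1.7719886 − (-0.9127438)·(0.2219886)/(3.8652500) = 1.8244091;  |Δ| = 0.0524206
f(1.8244091) = 0.2542948
t4 = 1.8244091 − 0.2542948·(0.0524206)/(1.1670386) = 1.8129868;  |Δ| = 0.0114223
f(1.8129868) = -0.0091357
t5 = 1.8129868 − (-0.0091357)·(-0.0114223)/(-0.2634305) = 1.8133829;  |Δ| = 0.0003961
|t5 − t4| = 0.0003961 < 10^{-3}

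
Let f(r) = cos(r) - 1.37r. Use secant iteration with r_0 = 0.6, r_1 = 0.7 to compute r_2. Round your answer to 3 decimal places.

0.602

f(0.6) = 0.00334, f(0.7) = -0.19416
r_2 = 0.70000 − (-0.19416)·(0.70000 − 0.60000) / (-0.19416 − 0.00334) = 0.70000 − (-0.01942)/(-0.19749) = 0.60169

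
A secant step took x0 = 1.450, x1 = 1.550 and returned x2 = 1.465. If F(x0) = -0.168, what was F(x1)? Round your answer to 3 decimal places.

0.952

The secant line through (1.450, -0.168) and (1.550, F(x1)) crosses zero at x2 = 1.465.
So (1.450, -0.168), (1.550, F(x1)), (1.465, 0) are collinear:
F(x1) = -0.168 · (1.550 − 1.465) / (1.450 − 1.465) = -0.168 · (0.08500)/(-0.01500) = 0.95200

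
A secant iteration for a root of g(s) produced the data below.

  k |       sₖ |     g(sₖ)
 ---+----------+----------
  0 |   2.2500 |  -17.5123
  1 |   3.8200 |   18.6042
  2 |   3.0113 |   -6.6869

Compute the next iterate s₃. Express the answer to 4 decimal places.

3.2251

s₃ = 3.0113 − (-6.6869)·(3.0113 − 3.8200) / (-6.6869 − 18.6042)
   = 3.0113 − (5.407696)/(-25.291100) = 3.225118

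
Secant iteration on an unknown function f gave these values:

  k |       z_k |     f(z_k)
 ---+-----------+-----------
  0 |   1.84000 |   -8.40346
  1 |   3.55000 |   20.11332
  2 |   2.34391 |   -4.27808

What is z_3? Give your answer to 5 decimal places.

z_3 = 2.34391 − (-4.27808)·(2.34391 − 3.55000) / (-4.27808 − 20.11332)
   = 2.34391 − (5.1597495)/(-24.3914000) = 2.5554497

2.55545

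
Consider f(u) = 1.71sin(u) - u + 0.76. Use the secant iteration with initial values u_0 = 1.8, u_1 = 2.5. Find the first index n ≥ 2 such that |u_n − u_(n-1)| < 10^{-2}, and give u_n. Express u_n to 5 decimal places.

n = 4, u_n = 2.17114

f(1.8) = 0.6252794, f(2.5) = -0.7166126
u_2 = 2.5000000 − (-0.7166126)·(0.7000000)/(-1.3418921) = 2.1261780;  |Δ| = 0.3738220
f(2.1261780) = 0.0868078
u_3 = 2.1261780 − 0.0868078·(-0.3738220)/(0.8034205) = 2.1665686;  |Δ| = 0.0403907
f(2.1665686) = 0.0088247
u_4 = 2.1665686 − 0.0088247·(0.0403907)/(-0.0779831) = 2.1711393;  |Δ| = 0.0045707
|u_4 − u_3| = 0.0045707 < 10^{-2}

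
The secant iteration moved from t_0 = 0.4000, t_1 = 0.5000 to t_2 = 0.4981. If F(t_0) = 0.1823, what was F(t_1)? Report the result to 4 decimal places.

-0.0035

The secant line through (0.4000, 0.1823) and (0.5000, F(t_1)) crosses zero at t_2 = 0.4981.
So (0.4000, 0.1823), (0.5000, F(t_1)), (0.4981, 0) are collinear:
F(t_1) = 0.1823 · (0.5000 − 0.4981) / (0.4000 − 0.4981) = 0.1823 · (0.001900)/(-0.098100) = -0.003531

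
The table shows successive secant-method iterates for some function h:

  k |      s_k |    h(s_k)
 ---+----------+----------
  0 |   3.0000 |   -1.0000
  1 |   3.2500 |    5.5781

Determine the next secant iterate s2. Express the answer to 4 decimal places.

s2 = 3.2500 − 5.5781·(3.2500 − 3.0000) / (5.5781 − (-1.0000))
   = 3.2500 − (1.394525)/(6.578100) = 3.038005

3.0380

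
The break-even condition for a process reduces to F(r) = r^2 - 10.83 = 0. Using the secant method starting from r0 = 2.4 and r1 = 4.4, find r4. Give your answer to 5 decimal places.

F(2.4) = -5.0700000, F(4.4) = 8.5300000
r2 = 4.4000000 − 8.5300000·(4.4000000 − 2.4000000) / (8.5300000 − (-5.0700000)) = 4.4000000 − (17.0600000)/(13.6000000) = 3.1455882
F(3.1455882) = -0.9352747
r3 = 3.1455882 − (-0.9352747)·(3.1455882 − 4.4000000) / (-0.9352747 − 8.5300000) = 3.1455882 − (1.1732195)/(-9.4652747) = 3.2695381
F(3.2695381) = -0.1401206
r4 = 3.2695381 − (-0.1401206)·(3.2695381 − 3.1455882) / (-0.1401206 − (-0.9352747)) = 3.2695381 − (-0.0173679)/(0.7951541) = 3.2913803

3.29138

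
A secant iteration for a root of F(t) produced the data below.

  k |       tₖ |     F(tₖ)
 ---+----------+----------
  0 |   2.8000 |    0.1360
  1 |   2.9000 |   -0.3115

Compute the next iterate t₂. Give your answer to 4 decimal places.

2.8304

t₂ = 2.9000 − (-0.3115)·(2.9000 − 2.8000) / (-0.3115 − 0.1360)
   = 2.9000 − (-0.031150)/(-0.447500) = 2.830391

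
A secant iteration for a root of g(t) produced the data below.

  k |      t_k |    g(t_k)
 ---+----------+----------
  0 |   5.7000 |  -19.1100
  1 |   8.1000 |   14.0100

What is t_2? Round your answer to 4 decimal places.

t_2 = 8.1000 − 14.0100·(8.1000 − 5.7000) / (14.0100 − (-19.1100))
   = 8.1000 − (33.624000)/(33.120000) = 7.084783

7.0848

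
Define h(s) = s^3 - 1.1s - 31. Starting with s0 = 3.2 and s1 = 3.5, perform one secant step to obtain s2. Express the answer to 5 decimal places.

3.25376

h(3.2) = -1.7520000, h(3.5) = 8.0250000
s2 = 3.5000000 − 8.0250000·(3.5000000 − 3.2000000) / (8.0250000 − (-1.7520000)) = 3.5000000 − (2.4075000)/(9.7770000) = 3.2537588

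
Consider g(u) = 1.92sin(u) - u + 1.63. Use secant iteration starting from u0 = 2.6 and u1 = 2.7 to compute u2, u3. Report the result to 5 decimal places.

2.60734, 2.60746

g(2.6) = 0.0197626, g(2.7) = -0.2494306
u2 = 2.7000000 − (-0.2494306)·(2.7000000 − 2.6000000) / (-0.2494306 − 0.0197626) = 2.7000000 − (-0.0249431)/(-0.2691933) = 2.6073414
g(2.6073414) = 0.0003163
u3 = 2.6073414 − 0.0003163·(2.6073414 − 2.7000000) / (0.0003163 − (-0.2494306)) = 2.6073414 − (-0.0000293)/(0.2497470) = 2.6074588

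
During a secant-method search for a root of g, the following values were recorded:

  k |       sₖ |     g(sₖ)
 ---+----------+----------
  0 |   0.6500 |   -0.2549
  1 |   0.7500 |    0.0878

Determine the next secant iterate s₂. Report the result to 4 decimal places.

s₂ = 0.7500 − 0.0878·(0.7500 − 0.6500) / (0.0878 − (-0.2549))
   = 0.7500 − (0.008780)/(0.342700) = 0.724380

0.7244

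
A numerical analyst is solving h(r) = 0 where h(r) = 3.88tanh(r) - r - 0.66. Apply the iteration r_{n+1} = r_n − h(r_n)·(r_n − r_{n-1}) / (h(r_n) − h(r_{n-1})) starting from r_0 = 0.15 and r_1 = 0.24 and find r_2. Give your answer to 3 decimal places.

h(0.15) = -0.23233, h(0.24) = 0.01372
r_2 = 0.24000 − 0.01372·(0.24000 − 0.15000) / (0.01372 − (-0.23233)) = 0.24000 − (0.00124)/(0.24605) = 0.23498

0.235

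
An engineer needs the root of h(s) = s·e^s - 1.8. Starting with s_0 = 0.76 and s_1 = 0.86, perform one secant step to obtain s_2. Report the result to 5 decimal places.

h(0.76) = -0.1749101, h(0.86) = 0.2323182
s_2 = 0.8600000 − 0.2323182·(0.8600000 − 0.7600000) / (0.2323182 − (-0.1749101)) = 0.8600000 − (0.0232318)/(0.4072283) = 0.8029514

0.80295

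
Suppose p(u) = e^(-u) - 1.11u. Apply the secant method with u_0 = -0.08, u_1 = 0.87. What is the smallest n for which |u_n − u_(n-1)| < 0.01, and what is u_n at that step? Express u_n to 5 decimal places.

n = 4, u_n = 0.53019

p(-0.08) = 1.1720871, p(0.87) = -0.5467485
u_2 = 0.8700000 − (-0.5467485)·(0.9500000)/(-1.7188355) = 0.5678123;  |Δ| = 0.3021877
p(0.5678123) = -0.0635076
u_3 = 0.5678123 − (-0.0635076)·(-0.3021877)/(0.4832409) = 0.5280987;  |Δ| = 0.0397136
p(0.5280987) = 0.0035356
u_4 = 0.5280987 − 0.0035356·(-0.0397136)/(0.0670432) = 0.5301930;  |Δ| = 0.0020943
|u_4 − u_3| = 0.0020943 < 0.01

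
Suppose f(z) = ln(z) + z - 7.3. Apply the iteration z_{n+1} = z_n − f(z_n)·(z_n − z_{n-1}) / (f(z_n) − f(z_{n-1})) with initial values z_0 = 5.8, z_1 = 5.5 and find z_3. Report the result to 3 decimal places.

f(5.8) = 0.25786, f(5.5) = -0.09525
z_2 = 5.50000 − (-0.09525)·(5.50000 − 5.80000) / (-0.09525 − 0.25786) = 5.50000 − (0.02858)/(-0.35311) = 5.58093
f(5.58093) = 0.00028
z_3 = 5.58093 − 0.00028·(5.58093 − 5.50000) / (0.00028 − (-0.09525)) = 5.58093 − (0.00002)/(0.09553) = 5.58069

5.581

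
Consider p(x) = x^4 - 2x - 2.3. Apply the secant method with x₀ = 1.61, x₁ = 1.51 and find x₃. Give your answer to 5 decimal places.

1.52018

p(1.61) = 1.1989824, p(1.51) = -0.1211440
x₂ = 1.5100000 − (-0.1211440)·(1.5100000 − 1.6100000) / (-0.1211440 − 1.1989824) = 1.5100000 − (0.0121144)/(-1.3201264) = 1.5191767
p(1.5191767) = -0.0119610
x₃ = 1.5191767 − (-0.0119610)·(1.5191767 − 1.5100000) / (-0.0119610 − (-0.1211440)) = 1.5191767 − (-0.0001098)/(0.1091830) = 1.5201820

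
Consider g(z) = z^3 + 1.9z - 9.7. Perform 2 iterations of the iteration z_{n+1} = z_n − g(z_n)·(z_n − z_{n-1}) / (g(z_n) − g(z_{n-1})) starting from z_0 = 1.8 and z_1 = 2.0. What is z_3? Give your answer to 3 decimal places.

g(1.8) = -0.44800, g(2.0) = 2.10000
z_2 = 2.00000 − 2.10000·(2.00000 − 1.80000) / (2.10000 − (-0.44800)) = 2.00000 − (0.42000)/(2.54800) = 1.83516
g(1.83516) = -0.03266
z_3 = 1.83516 − (-0.03266)·(1.83516 − 2.00000) / (-0.03266 − 2.10000) = 1.83516 − (0.00538)/(-2.13266) = 1.83769

1.838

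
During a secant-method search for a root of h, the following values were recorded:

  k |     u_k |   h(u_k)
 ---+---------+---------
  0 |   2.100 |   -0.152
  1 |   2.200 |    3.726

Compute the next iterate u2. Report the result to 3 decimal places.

u2 = 2.200 − 3.726·(2.200 − 2.100) / (3.726 − (-0.152))
   = 2.200 − (0.37260)/(3.87800) = 2.10392

2.104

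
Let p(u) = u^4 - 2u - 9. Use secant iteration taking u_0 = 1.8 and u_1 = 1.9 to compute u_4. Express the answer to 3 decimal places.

p(1.8) = -2.10240, p(1.9) = 0.23210
u_2 = 1.90000 − 0.23210·(1.90000 − 1.80000) / (0.23210 − (-2.10240)) = 1.90000 − (0.02321)/(2.33450) = 1.89006
p(1.89006) = -0.01866
u_3 = 1.89006 − (-0.01866)·(1.89006 − 1.90000) / (-0.01866 − 0.23210) = 1.89006 − (0.00019)/(-0.25076) = 1.89080
p(1.89080) = -0.00015
u_4 = 1.89080 − (-0.00015)·(1.89080 − 1.89006) / (-0.00015 − (-0.01866)) = 1.89080 − (0.00000)/(0.01851) = 1.89080

1.891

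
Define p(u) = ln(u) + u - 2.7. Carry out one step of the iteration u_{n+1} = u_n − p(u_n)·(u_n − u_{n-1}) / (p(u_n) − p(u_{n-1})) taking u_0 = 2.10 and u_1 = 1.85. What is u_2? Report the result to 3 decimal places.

p(2.10) = 0.14194, p(1.85) = -0.23481
u_2 = 1.85000 − (-0.23481)·(1.85000 − 2.10000) / (-0.23481 − 0.14194) = 1.85000 − (0.05870)/(-0.37675) = 2.00582

2.006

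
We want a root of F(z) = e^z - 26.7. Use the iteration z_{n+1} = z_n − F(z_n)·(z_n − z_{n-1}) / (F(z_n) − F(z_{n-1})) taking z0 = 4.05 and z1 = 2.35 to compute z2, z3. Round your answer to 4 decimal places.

F(4.05) = 30.697457, F(2.35) = -16.214430
z2 = 2.350000 − (-16.214430)·(2.350000 − 4.050000) / (-16.214430 − 30.697457) = 2.350000 − (27.564531)/(-46.911887) = 2.937581
F(2.937581) = -7.829857
z3 = 2.937581 − (-7.829857)·(2.937581 − 2.350000) / (-7.829857 − (-16.214430)) = 2.937581 − (-4.600675)/(8.384574) = 3.486288

2.9376, 3.4863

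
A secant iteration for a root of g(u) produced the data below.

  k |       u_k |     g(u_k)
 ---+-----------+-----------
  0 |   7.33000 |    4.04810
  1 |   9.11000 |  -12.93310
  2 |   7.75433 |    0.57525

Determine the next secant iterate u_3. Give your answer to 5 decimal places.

7.81206

u_3 = 7.75433 − 0.57525·(7.75433 − 9.11000) / (0.57525 − (-12.93310))
   = 7.75433 − (-0.7798492)/(13.5083500) = 7.8120609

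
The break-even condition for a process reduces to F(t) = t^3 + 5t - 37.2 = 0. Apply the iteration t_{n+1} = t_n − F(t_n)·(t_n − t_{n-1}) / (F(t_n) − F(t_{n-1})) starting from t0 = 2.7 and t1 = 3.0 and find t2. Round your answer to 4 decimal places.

2.8367

F(2.7) = -4.017000, F(3.0) = 4.800000
t2 = 3.000000 − 4.800000·(3.000000 − 2.700000) / (4.800000 − (-4.017000)) = 3.000000 − (1.440000)/(8.817000) = 2.836679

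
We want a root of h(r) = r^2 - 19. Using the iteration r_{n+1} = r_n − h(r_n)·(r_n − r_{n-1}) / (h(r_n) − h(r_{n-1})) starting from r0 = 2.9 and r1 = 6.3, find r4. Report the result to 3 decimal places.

h(2.9) = -10.59000, h(6.3) = 20.69000
r2 = 6.30000 − 20.69000·(6.30000 − 2.90000) / (20.69000 − (-10.59000)) = 6.30000 − (70.34600)/(31.28000) = 4.05109
h(4.05109) = -2.58869
r3 = 4.05109 − (-2.58869)·(4.05109 − 6.30000) / (-2.58869 − 20.69000) = 4.05109 − (5.82175)/(-23.27869) = 4.30118
h(4.30118) = -0.49988
r4 = 4.30118 − (-0.49988)·(4.30118 − 4.05109) / (-0.49988 − (-2.58869)) = 4.30118 − (-0.12502)/(2.08881) = 4.36103

4.361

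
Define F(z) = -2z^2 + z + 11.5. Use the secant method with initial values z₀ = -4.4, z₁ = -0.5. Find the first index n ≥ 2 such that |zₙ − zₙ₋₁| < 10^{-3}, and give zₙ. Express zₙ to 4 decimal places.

n = 7, zₙ = -2.1609

F(-4.4) = -31.620000, F(-0.5) = 10.500000
z₂ = -0.500000 − 10.500000·(3.900000)/(42.120000) = -1.472222;  |Δ| = 0.972222
F(-1.472222) = 5.692901
z₃ = -1.472222 − 5.692901·(-0.972222)/(-4.807099) = -2.623596;  |Δ| = 1.151373
F(-2.623596) = -4.890102
z₄ = -2.623596 − (-4.890102)·(-1.151373)/(-10.583003) = -2.091579;  |Δ| = 0.532017
F(-2.091579) = 0.659016
z₅ = -2.091579 − 0.659016·(0.532017)/(5.549118) = -2.154761;  |Δ| = 0.063183
F(-2.154761) = 0.059244
z₆ = -2.154761 − 0.059244·(-0.063183)/(-0.599772) = -2.161003;  |Δ| = 0.006241
F(-2.161003) = -0.000867
z₇ = -2.161003 − (-0.000867)·(-0.006241)/(-0.060111) = -2.160913;  |Δ| = 0.000090
|z₇ − z₆| = 0.000090 < 10^{-3}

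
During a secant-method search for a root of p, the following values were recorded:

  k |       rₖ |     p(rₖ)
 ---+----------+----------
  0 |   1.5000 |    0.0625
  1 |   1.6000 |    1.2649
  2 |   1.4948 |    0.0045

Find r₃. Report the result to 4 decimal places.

r₃ = 1.4948 − 0.0045·(1.4948 − 1.6000) / (0.0045 − 1.2649)
   = 1.4948 − (-0.000473)/(-1.260400) = 1.494424

1.4944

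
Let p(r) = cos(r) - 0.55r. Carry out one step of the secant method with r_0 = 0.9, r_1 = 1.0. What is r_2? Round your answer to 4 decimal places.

p(0.9) = 0.126610, p(1.0) = -0.009698
r_2 = 1.000000 − (-0.009698)·(1.000000 − 0.900000) / (-0.009698 − 0.126610) = 1.000000 − (-0.000970)/(-0.136308) = 0.992885

0.9929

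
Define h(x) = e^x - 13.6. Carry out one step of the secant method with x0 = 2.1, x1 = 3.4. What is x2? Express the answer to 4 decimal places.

h(2.1) = -5.433830, h(3.4) = 16.364100
x2 = 3.400000 − 16.364100·(3.400000 − 2.100000) / (16.364100 − (-5.433830)) = 3.400000 − (21.273330)/(21.797930) = 2.424067

2.4241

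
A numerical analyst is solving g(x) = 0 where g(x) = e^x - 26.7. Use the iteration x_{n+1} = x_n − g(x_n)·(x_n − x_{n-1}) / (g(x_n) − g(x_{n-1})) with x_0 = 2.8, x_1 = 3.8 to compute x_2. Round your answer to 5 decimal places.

g(2.8) = -10.2553532, g(3.8) = 18.0011845
x_2 = 3.8000000 − 18.0011845·(3.8000000 − 2.8000000) / (18.0011845 − (-10.2553532)) = 3.8000000 − (18.0011845)/(28.2565377) = 3.1629374

3.16294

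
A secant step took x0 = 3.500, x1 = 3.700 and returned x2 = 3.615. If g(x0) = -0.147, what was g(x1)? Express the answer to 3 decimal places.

The secant line through (3.500, -0.147) and (3.700, g(x1)) crosses zero at x2 = 3.615.
So (3.500, -0.147), (3.700, g(x1)), (3.615, 0) are collinear:
g(x1) = -0.147 · (3.700 − 3.615) / (3.500 − 3.615) = -0.147 · (0.08500)/(-0.11500) = 0.10865

0.109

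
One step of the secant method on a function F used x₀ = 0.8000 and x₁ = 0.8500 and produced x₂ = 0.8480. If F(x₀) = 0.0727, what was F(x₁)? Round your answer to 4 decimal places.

-0.0030

The secant line through (0.8000, 0.0727) and (0.8500, F(x₁)) crosses zero at x₂ = 0.8480.
So (0.8000, 0.0727), (0.8500, F(x₁)), (0.8480, 0) are collinear:
F(x₁) = 0.0727 · (0.8500 − 0.8480) / (0.8000 − 0.8480) = 0.0727 · (0.002000)/(-0.048000) = -0.003029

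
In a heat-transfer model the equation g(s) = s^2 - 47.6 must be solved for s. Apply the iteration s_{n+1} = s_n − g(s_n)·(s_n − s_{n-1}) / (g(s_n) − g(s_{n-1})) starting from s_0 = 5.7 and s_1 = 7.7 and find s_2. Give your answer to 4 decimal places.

6.8276

g(5.7) = -15.110000, g(7.7) = 11.690000
s_2 = 7.700000 − 11.690000·(7.700000 − 5.700000) / (11.690000 − (-15.110000)) = 7.700000 − (23.380000)/(26.800000) = 6.827612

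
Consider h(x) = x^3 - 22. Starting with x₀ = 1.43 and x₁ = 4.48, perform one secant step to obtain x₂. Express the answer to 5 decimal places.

h(1.43) = -19.0757930, h(4.48) = 67.9153920
x₂ = 4.4800000 − 67.9153920·(4.4800000 − 1.4300000) / (67.9153920 − (-19.0757930)) = 4.4800000 − (207.1419456)/(86.9911850) = 2.0988168

2.09882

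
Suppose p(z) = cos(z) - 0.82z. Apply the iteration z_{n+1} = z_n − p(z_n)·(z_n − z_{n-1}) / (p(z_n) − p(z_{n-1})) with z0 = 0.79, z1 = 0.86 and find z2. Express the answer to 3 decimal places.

p(0.79) = 0.05605, p(0.86) = -0.05276
z2 = 0.86000 − (-0.05276)·(0.86000 − 0.79000) / (-0.05276 − 0.05605) = 0.86000 − (-0.00369)/(-0.10881) = 0.82606

0.826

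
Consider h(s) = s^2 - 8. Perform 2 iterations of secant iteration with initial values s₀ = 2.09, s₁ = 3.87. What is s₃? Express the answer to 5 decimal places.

h(2.09) = -3.6319000, h(3.87) = 6.9769000
s₂ = 3.8700000 − 6.9769000·(3.8700000 − 2.0900000) / (6.9769000 − (-3.6319000)) = 3.8700000 − (12.4188820)/(10.6088000) = 2.6993792
h(2.6993792) = -0.7133520
s₃ = 2.6993792 − (-0.7133520)·(2.6993792 − 3.8700000) / (-0.7133520 − 6.9769000) = 2.6993792 − (0.8350647)/(-7.6902520) = 2.8079666

2.80797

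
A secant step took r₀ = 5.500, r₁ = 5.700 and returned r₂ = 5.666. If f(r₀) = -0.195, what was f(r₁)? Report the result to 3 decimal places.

The secant line through (5.500, -0.195) and (5.700, f(r₁)) crosses zero at r₂ = 5.666.
So (5.500, -0.195), (5.700, f(r₁)), (5.666, 0) are collinear:
f(r₁) = -0.195 · (5.700 − 5.666) / (5.500 − 5.666) = -0.195 · (0.03400)/(-0.16600) = 0.03994

0.040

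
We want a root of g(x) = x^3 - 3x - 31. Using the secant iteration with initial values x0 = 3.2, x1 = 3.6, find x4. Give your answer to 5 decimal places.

3.45873

g(3.2) = -7.8320000, g(3.6) = 4.8560000
x2 = 3.6000000 − 4.8560000·(3.6000000 − 3.2000000) / (4.8560000 − (-7.8320000)) = 3.6000000 − (1.9424000)/(12.6880000) = 3.4469105
g(3.4469105) = -0.3873272
x3 = 3.4469105 − (-0.3873272)·(3.4469105 − 3.6000000) / (-0.3873272 − 4.8560000) = 3.4469105 − (0.0592957)/(-5.2433272) = 3.4582193
g(3.4582193) = -0.0168436
x4 = 3.4582193 − (-0.0168436)·(3.4582193 − 3.4469105) / (-0.0168436 − (-0.3873272)) = 3.4582193 − (-0.0001905)/(0.3704835) = 3.4587334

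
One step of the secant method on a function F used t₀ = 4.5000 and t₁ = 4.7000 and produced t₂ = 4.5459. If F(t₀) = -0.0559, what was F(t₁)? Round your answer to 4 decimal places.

The secant line through (4.5000, -0.0559) and (4.7000, F(t₁)) crosses zero at t₂ = 4.5459.
So (4.5000, -0.0559), (4.7000, F(t₁)), (4.5459, 0) are collinear:
F(t₁) = -0.0559 · (4.7000 − 4.5459) / (4.5000 − 4.5459) = -0.0559 · (0.154100)/(-0.045900) = 0.187673

0.1877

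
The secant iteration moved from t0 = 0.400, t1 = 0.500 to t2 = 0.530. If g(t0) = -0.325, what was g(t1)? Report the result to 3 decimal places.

-0.075

The secant line through (0.400, -0.325) and (0.500, g(t1)) crosses zero at t2 = 0.530.
So (0.400, -0.325), (0.500, g(t1)), (0.530, 0) are collinear:
g(t1) = -0.325 · (0.500 − 0.530) / (0.400 − 0.530) = -0.325 · (-0.03000)/(-0.13000) = -0.07500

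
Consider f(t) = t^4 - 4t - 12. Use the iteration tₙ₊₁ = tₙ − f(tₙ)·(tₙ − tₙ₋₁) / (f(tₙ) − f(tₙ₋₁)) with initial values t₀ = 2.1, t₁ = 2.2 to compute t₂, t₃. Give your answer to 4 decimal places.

2.1266, 2.1281

f(2.1) = -0.951900, f(2.2) = 2.625600
t₂ = 2.200000 − 2.625600·(2.200000 − 2.100000) / (2.625600 − (-0.951900)) = 2.200000 − (0.262560)/(3.577500) = 2.126608
f(2.126608) = -0.053774
t₃ = 2.126608 − (-0.053774)·(2.126608 − 2.200000) / (-0.053774 − 2.625600) = 2.126608 − (0.003947)/(-2.679374) = 2.128081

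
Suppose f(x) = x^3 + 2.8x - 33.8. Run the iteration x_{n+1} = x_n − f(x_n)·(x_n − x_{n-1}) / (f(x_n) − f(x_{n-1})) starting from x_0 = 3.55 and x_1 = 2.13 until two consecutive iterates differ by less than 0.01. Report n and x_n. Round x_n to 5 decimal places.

f(3.55) = 20.8788750, f(2.13) = -18.1724030
x_2 = 2.1300000 − (-18.1724030)·(-1.4200000)/(-39.0512780) = 2.7907930;  |Δ| = 0.6607930
f(2.7907930) = -4.2496162
x_3 = 2.7907930 − (-4.2496162)·(0.6607930)/(13.9227868) = 2.9924852;  |Δ| = 0.2016921
f(2.9924852) = 1.3765661
x_4 = 2.9924852 − 1.3765661·(0.2016921)/(5.6261823) = 2.9431369;  |Δ| = 0.0493483
f(2.9431369) = -0.0656044
x_5 = 2.9431369 − (-0.0656044)·(-0.0493483)/(-1.4421705) = 2.9453817;  |Δ| = 0.0022449
|x_5 − x_4| = 0.0022449 < 0.01

n = 5, x_n = 2.94538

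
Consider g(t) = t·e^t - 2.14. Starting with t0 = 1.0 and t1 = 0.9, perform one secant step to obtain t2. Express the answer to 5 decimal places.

g(1.0) = 0.5782818, g(0.9) = 0.0736428
t2 = 0.9000000 − 0.0736428·(0.9000000 − 1.0000000) / (0.0736428 − 0.5782818) = 0.9000000 − (-0.0073643)/(-0.5046390) = 0.8854068

0.88541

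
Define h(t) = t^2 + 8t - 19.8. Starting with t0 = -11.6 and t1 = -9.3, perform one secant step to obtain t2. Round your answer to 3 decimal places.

h(-11.6) = 21.96000, h(-9.3) = -7.71000
t2 = -9.30000 − (-7.71000)·(-9.30000 − (-11.60000)) / (-7.71000 − 21.96000) = -9.30000 − (-17.73300)/(-29.67000) = -9.89767

-9.898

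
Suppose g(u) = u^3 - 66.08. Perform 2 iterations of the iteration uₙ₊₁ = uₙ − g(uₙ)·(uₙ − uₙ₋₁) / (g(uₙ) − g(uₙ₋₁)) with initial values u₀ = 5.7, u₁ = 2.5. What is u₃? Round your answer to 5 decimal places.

4.38280

g(5.7) = 119.1130000, g(2.5) = -50.4550000
u₂ = 2.5000000 − (-50.4550000)·(2.5000000 − 5.7000000) / (-50.4550000 − 119.1130000) = 2.5000000 − (161.4560000)/(-169.5680000) = 3.4521608
g(3.4521608) = -24.9391704
u₃ = 3.4521608 − (-24.9391704)·(3.4521608 − 2.5000000) / (-24.9391704 − (-50.4550000)) = 3.4521608 − (-23.7461001)/(25.5158296) = 4.3828027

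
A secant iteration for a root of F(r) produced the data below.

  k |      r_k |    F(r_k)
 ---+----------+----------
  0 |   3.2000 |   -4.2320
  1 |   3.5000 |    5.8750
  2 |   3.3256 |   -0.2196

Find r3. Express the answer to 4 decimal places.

3.3319

r3 = 3.3256 − (-0.2196)·(3.3256 − 3.5000) / (-0.2196 − 5.8750)
   = 3.3256 − (0.038298)/(-6.094600) = 3.331884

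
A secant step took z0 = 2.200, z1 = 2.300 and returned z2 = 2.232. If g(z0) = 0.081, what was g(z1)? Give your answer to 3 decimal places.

The secant line through (2.200, 0.081) and (2.300, g(z1)) crosses zero at z2 = 2.232.
So (2.200, 0.081), (2.300, g(z1)), (2.232, 0) are collinear:
g(z1) = 0.081 · (2.300 − 2.232) / (2.200 − 2.232) = 0.081 · (0.06800)/(-0.03200) = -0.17212

-0.172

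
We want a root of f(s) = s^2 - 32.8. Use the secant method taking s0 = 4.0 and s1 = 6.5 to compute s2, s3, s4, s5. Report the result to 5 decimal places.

f(4.0) = -16.8000000, f(6.5) = 9.4500000
s2 = 6.5000000 − 9.4500000·(6.5000000 − 4.0000000) / (9.4500000 − (-16.8000000)) = 6.5000000 − (23.6250000)/(26.2500000) = 5.6000000
f(5.6000000) = -1.4400000
s3 = 5.6000000 − (-1.4400000)·(5.6000000 − 6.5000000) / (-1.4400000 − 9.4500000) = 5.6000000 − (1.2960000)/(-10.8900000) = 5.7190083
f(5.7190083) = -0.0929445
s4 = 5.7190083 − (-0.0929445)·(5.7190083 − 5.6000000) / (-0.0929445 − (-1.4400000)) = 5.7190083 − (-0.0110612)/(1.3470555) = 5.7272196
f(5.7272196) = 0.0010446
s5 = 5.7272196 − 0.0010446·(5.7272196 − 5.7190083) / (0.0010446 − (-0.0929445)) = 5.7272196 − (0.0000086)/(0.0939891) = 5.7271284

5.60000, 5.71901, 5.72722, 5.72713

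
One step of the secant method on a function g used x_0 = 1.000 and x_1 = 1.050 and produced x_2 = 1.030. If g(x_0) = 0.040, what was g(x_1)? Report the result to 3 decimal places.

The secant line through (1.000, 0.040) and (1.050, g(x_1)) crosses zero at x_2 = 1.030.
So (1.000, 0.040), (1.050, g(x_1)), (1.030, 0) are collinear:
g(x_1) = 0.040 · (1.050 − 1.030) / (1.000 − 1.030) = 0.040 · (0.02000)/(-0.03000) = -0.02667

-0.027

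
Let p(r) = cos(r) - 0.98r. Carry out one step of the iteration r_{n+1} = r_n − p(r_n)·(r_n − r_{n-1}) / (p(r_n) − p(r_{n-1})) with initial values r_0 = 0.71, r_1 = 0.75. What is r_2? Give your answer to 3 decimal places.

p(0.71) = 0.06256, p(0.75) = -0.00331
r_2 = 0.75000 − (-0.00331)·(0.75000 − 0.71000) / (-0.00331 − 0.06256) = 0.75000 − (-0.00013)/(-0.06587) = 0.74799

0.748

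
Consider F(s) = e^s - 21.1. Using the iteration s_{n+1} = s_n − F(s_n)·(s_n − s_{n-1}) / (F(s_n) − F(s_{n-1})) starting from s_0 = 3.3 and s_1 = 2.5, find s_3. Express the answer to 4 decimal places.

F(3.3) = 6.012639, F(2.5) = -8.917506
s_2 = 2.500000 − (-8.917506)·(2.500000 − 3.300000) / (-8.917506 − 6.012639) = 2.500000 − (7.134005)/(-14.930145) = 2.977826
F(2.977826) = -1.454947
s_3 = 2.977826 − (-1.454947)·(2.977826 − 2.500000) / (-1.454947 − (-8.917506)) = 2.977826 − (-0.695211)/(7.462559) = 3.070985

3.0710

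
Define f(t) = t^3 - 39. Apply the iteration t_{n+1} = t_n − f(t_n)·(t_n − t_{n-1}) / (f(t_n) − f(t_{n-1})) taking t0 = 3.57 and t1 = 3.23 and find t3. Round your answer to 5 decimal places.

f(3.57) = 6.4992930, f(3.23) = -5.3017330
t2 = 3.2300000 − (-5.3017330)·(3.2300000 − 3.5700000) / (-5.3017330 − 6.4992930) = 3.2300000 − (1.8025892)/(-11.8010260) = 3.3827485
f(3.3827485) = -0.2912509
t3 = 3.3827485 − (-0.2912509)·(3.3827485 − 3.2300000) / (-0.2912509 − (-5.3017330)) = 3.3827485 − (-0.0444881)/(5.0104821) = 3.3916275

3.39163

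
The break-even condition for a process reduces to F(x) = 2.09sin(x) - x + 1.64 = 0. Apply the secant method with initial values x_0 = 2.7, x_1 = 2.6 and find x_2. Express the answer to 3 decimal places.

F(2.7) = -0.16678, F(2.6) = 0.11740
x_2 = 2.60000 − 0.11740·(2.60000 − 2.70000) / (0.11740 − (-0.16678)) = 2.60000 − (-0.01174)/(0.28417) = 2.64131

2.641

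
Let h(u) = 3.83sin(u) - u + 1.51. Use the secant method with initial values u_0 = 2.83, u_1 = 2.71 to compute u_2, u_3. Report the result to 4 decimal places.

2.7981, 2.7985

h(2.83) = -0.145818, h(2.71) = 0.402158
u_2 = 2.710000 − 0.402158·(2.710000 − 2.830000) / (0.402158 − (-0.145818)) = 2.710000 − (-0.048259)/(0.547976) = 2.798068
h(2.798068) = 0.001908
u_3 = 2.798068 − 0.001908·(2.798068 − 2.710000) / (0.001908 − 0.402158) = 2.798068 − (0.000168)/(-0.400250) = 2.798487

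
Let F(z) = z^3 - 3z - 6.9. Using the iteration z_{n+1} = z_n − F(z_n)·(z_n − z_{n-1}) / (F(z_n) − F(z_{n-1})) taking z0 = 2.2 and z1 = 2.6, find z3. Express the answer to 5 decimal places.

F(2.2) = -2.8520000, F(2.6) = 2.8760000
z2 = 2.6000000 − 2.8760000·(2.6000000 − 2.2000000) / (2.8760000 − (-2.8520000)) = 2.6000000 − (1.1504000)/(5.7280000) = 2.3991620
F(2.3991620) = -0.2879614
z3 = 2.3991620 − (-0.2879614)·(2.3991620 − 2.6000000) / (-0.2879614 − 2.8760000) = 2.3991620 − (0.0578336)/(-3.1639614) = 2.4174409

2.41744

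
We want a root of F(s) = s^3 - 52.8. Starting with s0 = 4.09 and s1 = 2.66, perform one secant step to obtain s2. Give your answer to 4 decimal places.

3.6397

F(4.09) = 15.617929, F(2.66) = -33.978904
s2 = 2.660000 − (-33.978904)·(2.660000 − 4.090000) / (-33.978904 − 15.617929) = 2.660000 − (48.589833)/(-49.596833) = 3.639696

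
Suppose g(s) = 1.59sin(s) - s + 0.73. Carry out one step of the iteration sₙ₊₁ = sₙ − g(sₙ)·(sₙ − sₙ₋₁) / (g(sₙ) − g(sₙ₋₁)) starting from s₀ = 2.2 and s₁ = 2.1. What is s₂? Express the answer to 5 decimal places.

2.10134

g(2.2) = -0.1844907, g(2.1) = 0.0025029
s₂ = 2.1000000 − 0.0025029·(2.1000000 − 2.2000000) / (0.0025029 − (-0.1844907)) = 2.1000000 − (-0.0002503)/(0.1869936) = 2.1013385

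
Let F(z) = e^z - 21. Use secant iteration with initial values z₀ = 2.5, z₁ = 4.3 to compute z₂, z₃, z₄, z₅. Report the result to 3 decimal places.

2.758, 2.897, 3.067, 3.043

F(2.5) = -8.81751, F(4.3) = 52.69979
z₂ = 4.30000 − 52.69979·(4.30000 − 2.50000) / (52.69979 − (-8.81751)) = 4.30000 − (94.85963)/(61.51730) = 2.75800
F(2.75800) = -5.23171
z₃ = 2.75800 − (-5.23171)·(2.75800 − 4.30000) / (-5.23171 − 52.69979) = 2.75800 − (8.06730)/(-57.93151) = 2.89726
F(2.89726) = -2.87565
z₄ = 2.89726 − (-2.87565)·(2.89726 − 2.75800) / (-2.87565 − (-5.23171)) = 2.89726 − (-0.40045)/(2.35607) = 3.06722
F(3.06722) = 0.48215
z₅ = 3.06722 − 0.48215·(3.06722 − 2.89726) / (0.48215 − (-2.87565)) = 3.06722 − (0.08195)/(3.35779) = 3.04282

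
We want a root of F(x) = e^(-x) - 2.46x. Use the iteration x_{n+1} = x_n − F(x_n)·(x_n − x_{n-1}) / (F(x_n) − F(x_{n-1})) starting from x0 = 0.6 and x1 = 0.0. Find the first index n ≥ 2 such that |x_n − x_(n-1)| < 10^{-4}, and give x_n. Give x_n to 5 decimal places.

n = 5, x_n = 0.30088

F(0.6) = -0.9271884, F(0.0) = 1.0000000
x2 = 0.0000000 − 1.0000000·(-0.6000000)/(1.9271884) = 0.3113344;  |Δ| = 0.3113344
F(0.3113344) = -0.0334137
x3 = 0.3113344 − (-0.0334137)·(0.3113344)/(-1.0334137) = 0.3012679;  |Δ| = 0.0100665
F(0.3012679) = -0.0012396
x4 = 0.3012679 − (-0.0012396)·(-0.0100665)/(0.0321741) = 0.3008801;  |Δ| = 0.0003878
F(0.3008801) = 0.0000015
x5 = 0.3008801 − 0.0000015·(-0.0003878)/(0.0012410) = 0.3008806;  |Δ| = 0.0000005
|x5 − x4| = 0.0000005 < 10^{-4}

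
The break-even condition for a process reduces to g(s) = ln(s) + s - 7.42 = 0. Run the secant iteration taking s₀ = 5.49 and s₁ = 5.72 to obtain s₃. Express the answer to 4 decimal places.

g(5.49) = -0.227072, g(5.72) = 0.043969
s₂ = 5.720000 − 0.043969·(5.720000 − 5.490000) / (0.043969 − (-0.227072)) = 5.720000 − (0.010113)/(0.271041) = 5.682689
g(5.682689) = 0.000113
s₃ = 5.682689 − 0.000113·(5.682689 − 5.720000) / (0.000113 − 0.043969) = 5.682689 − (-0.000004)/(-0.043855) = 5.682592

5.6826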